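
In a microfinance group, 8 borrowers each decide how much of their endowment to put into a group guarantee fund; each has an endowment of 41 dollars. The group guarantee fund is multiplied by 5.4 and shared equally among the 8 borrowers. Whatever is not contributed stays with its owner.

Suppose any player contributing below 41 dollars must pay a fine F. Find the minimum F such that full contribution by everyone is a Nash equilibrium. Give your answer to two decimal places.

Given the others contribute fully, the best deviation is to contribute 0 (any partial contribution still incurs the fine and gives up units whose private return 0.6750 is below 1).
Deviating from 41 to 0 saves 41 dollars but forfeits the deviator's share of the drop in the group guarantee fund: 5.4/8 × 41 = 27.67.
So the deviation gain is 41 − 27.67 = 13.33, and the fine must be at least 13.33 dollars to wipe it out.

13.33 dollars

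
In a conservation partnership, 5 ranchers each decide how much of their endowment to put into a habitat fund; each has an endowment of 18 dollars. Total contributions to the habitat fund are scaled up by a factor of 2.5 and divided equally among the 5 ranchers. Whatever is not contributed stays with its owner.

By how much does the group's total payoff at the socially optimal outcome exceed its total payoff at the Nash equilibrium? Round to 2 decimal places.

135.00 dollars

Each contributed unit returns 2.5/5 = 0.5000 to its contributor — below 1 — so contributing 0 is dominant for every player. At the Nash equilibrium everyone keeps their 18, and the group total is 5 × 18 = 90.
Each contributed unit returns 2.500 to the group as a whole (0.5000 to each of 5 players), which exceeds 1, so the social optimum is full contribution: group total = 2.500 × 90 = 225.00.
Efficiency loss = 225.00 − 90 = 135.00.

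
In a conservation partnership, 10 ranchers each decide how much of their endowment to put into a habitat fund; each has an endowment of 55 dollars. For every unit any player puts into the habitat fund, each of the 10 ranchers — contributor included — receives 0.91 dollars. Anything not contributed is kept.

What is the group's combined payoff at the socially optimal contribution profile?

5005.00 dollars

Each contributed unit returns 9.100 to the group as a whole (0.91 to each of 10 players), which exceeds 1, so the social optimum is full contribution: group total = 9.100 × 550 = 5005.00.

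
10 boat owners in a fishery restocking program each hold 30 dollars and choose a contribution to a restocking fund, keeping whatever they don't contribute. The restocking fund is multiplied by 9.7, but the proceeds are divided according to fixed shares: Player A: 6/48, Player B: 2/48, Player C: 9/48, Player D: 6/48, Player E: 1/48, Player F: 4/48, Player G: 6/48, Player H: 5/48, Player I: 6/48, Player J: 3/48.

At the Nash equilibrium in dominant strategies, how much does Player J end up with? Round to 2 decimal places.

139.13 dollars

Each unit j contributes comes back to j as 9.7 × (j's share), so j prefers to contribute only if that share exceeds 1/9.7 = 0.1031; otherwise keeping the unit dominates.
Player A, Player C, Player D, Player G, Player H and Player I clear that bar, contributing 30 each; the remaining 4 contribute 0. Total contributed: 180.
Player J keeps 30 and receives 9.7 × 180 × 3/48 = 109.13 from the restocking fund, for a payoff of 139.13.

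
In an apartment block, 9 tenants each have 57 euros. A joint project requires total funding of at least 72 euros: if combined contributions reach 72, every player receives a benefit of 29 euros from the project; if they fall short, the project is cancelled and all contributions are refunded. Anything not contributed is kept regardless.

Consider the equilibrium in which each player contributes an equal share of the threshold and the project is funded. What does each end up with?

78 euros

Equal share of the threshold: 72/9 = 8.
At this profile no one gains by cutting their contribution: any cut drops the total below 72, the project is cancelled, contributions are refunded, and the deviator ends with 57, which is less than 57 − 8 + 29 = 78. Contributing more than 8 just wastes the excess. So contributing exactly 8 is a best response.
Each player's payoff: 57 − 8 + 29 = 78.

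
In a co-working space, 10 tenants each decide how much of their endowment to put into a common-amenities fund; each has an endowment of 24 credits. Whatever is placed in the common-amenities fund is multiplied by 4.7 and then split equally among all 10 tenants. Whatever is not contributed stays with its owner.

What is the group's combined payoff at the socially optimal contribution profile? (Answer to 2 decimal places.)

Each contributed unit returns 4.700 to the group as a whole (0.4700 to each of 10 players), which exceeds 1, so the social optimum is full contribution: group total = 4.700 × 240 = 1128.00.

1128.00 credits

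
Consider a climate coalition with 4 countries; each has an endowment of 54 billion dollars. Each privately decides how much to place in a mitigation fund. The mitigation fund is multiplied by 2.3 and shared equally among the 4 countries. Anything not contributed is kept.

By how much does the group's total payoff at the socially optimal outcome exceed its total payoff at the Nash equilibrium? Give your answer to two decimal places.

Each contributed unit returns 2.3/4 = 0.5750 to its contributor — below 1 — so contributing 0 is dominant for every player. At the Nash equilibrium everyone keeps their 54, and the group total is 4 × 54 = 216.
Each contributed unit returns 2.300 to the group as a whole (0.5750 to each of 4 players), which exceeds 1, so the social optimum is full contribution: group total = 2.300 × 216 = 496.80.
Efficiency loss = 496.80 − 216 = 280.80.

280.80 billion dollars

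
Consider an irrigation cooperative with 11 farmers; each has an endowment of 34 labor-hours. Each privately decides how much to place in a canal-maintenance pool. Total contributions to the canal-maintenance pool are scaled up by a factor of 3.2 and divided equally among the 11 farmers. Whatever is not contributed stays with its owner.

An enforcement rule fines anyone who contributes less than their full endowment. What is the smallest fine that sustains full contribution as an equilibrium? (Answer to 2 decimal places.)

Given the others contribute fully, the best deviation is to contribute 0 (any partial contribution still incurs the fine and gives up units whose private return 0.2909 is below 1).
Deviating from 34 to 0 saves 34 labor-hours but forfeits the deviator's share of the drop in the canal-maintenance pool: 3.2/11 × 34 = 9.89.
So the deviation gain is 34 − 9.89 = 24.11, and the fine must be at least 24.11 labor-hours to wipe it out.

24.11 labor-hours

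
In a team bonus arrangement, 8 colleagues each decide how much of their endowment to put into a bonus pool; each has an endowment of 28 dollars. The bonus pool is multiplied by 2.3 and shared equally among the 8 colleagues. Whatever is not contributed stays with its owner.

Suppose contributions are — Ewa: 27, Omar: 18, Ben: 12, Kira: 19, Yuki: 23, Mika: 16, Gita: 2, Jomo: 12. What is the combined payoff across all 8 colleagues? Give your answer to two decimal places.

391.70 dollars

Total contributed: 27 + 18 + 12 + 19 + 23 + 16 + 2 + 12 = 129; total kept: 8 × 28 − 129 = 95.
The bonus pool pays out 2.3 × 129 = 296.70 in aggregate.
Group total = 95 + 296.70 = 391.70.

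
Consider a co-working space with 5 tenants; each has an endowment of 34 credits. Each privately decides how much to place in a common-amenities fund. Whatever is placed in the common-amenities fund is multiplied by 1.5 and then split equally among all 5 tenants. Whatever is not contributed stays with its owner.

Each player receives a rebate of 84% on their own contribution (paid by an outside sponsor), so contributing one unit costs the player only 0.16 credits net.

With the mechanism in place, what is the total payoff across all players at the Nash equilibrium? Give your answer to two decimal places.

397.80 credits

Under the mechanism each unit contributed yields (1.5/5) / 0.16 = 1.8750 back to its contributor per unit of net cost, which exceeds 1, making full contribution the dominant choice for everyone.
At the Nash equilibrium everyone contributes 34. Group total payoff = 5 × (34 × 0.84 + 1.5 × 34) = 397.80.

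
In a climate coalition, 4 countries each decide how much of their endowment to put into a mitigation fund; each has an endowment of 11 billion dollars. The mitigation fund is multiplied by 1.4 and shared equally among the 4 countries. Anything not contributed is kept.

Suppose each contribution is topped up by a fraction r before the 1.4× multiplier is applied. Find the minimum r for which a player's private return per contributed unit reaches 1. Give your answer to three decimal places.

With matching at rate r, one contributed unit becomes (1 + r) in the mitigation fund and returns 1.4 × (1 + r) / 4 to the contributor.
Setting this equal to 1: 1 + r = 4/1.4 = 2.8571.
So the minimum matching rate is r = 2.8571 − 1 = 1.857.

1.857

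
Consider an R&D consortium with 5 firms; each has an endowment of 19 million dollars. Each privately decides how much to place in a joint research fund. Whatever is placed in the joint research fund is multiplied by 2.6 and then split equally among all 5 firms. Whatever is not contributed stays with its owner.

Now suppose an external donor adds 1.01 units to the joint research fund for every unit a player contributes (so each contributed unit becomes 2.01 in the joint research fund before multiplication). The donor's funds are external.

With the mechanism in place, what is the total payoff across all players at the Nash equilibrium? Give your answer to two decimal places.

Under the mechanism each unit contributed yields 2.6 × 2.01 / 5 = 1.0452 back to its contributor per unit of net cost, which exceeds 1, making full contribution the dominant choice for everyone.
So the Nash equilibrium is full contribution by all 5; the group earns 2.6 × 2.01 × 95 = 496.47.

496.47 million dollars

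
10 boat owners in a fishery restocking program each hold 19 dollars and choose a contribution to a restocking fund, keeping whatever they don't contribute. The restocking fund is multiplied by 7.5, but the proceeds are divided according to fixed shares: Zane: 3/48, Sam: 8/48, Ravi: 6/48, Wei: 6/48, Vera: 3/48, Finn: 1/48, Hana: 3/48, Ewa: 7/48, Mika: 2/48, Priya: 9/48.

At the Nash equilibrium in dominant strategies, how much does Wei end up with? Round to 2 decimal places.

For player j, contributing a unit is worthwhile iff 7.5 × (j's share) ≥ 1, i.e. iff j's share is at least 0.1333.
The shares above 0.1333 belong to Sam, Ewa and Priya, contributing 19 each; the remaining 7 contribute 0. Total contributed: 57.
Wei keeps 19 and receives 7.5 × 57 × 6/48 = 53.44 from the restocking fund, for a payoff of 72.44.

72.44 dollars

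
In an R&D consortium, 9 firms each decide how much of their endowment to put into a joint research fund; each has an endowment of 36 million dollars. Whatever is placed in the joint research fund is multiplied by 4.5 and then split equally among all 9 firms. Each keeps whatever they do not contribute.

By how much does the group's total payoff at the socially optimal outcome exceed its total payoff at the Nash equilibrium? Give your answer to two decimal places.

Each contributed unit returns 4.5/9 = 0.5000 to its contributor — below 1 — so contributing 0 is dominant for every player. At the Nash equilibrium everyone keeps their 36, and the group total is 9 × 36 = 324.
Each contributed unit returns 4.500 to the group as a whole (0.5000 to each of 9 players), which exceeds 1, so the social optimum is full contribution: group total = 4.500 × 324 = 1458.00.
Efficiency loss = 1458.00 − 324 = 1134.00.

1134.00 million dollars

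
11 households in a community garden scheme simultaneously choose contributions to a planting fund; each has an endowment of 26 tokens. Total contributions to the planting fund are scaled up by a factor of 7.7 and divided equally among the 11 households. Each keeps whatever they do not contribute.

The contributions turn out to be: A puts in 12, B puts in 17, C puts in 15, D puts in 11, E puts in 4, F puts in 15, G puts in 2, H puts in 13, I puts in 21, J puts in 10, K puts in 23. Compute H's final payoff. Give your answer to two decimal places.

Total contributed: 12 + 17 + 15 + 11 + 4 + 15 + 2 + 13 + 21 + 10 + 23 = 143.
Each receives 7.7 × 143 / 11 = 100.10 from the planting fund.
H keeps 26 − 13 = 13, so H's payoff is 13 + 100.10 = 113.10.

113.10 tokens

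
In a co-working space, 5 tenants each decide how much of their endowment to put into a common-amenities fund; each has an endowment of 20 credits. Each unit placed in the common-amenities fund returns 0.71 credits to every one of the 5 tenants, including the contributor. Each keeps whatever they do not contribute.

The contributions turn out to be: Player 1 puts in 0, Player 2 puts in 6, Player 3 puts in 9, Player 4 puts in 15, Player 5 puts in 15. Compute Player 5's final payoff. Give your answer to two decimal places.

Total contributed: 0 + 6 + 9 + 15 + 15 = 45.
Each receives 0.71 × 45 = 31.95 from the common-amenities fund.
Player 5 keeps 20 − 15 = 5, so Player 5's payoff is 5 + 31.95 = 36.95.

36.95 credits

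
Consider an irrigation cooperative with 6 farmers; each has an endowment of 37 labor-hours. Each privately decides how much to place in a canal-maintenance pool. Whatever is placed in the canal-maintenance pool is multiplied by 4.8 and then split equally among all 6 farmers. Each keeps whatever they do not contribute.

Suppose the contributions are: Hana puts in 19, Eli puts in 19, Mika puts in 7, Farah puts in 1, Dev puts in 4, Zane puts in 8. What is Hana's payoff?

64.40 labor-hours

Total contributed: 19 + 19 + 7 + 1 + 4 + 8 = 58.
Each receives 4.8 × 58 / 6 = 46.40 from the canal-maintenance pool.
Hana keeps 37 − 19 = 18, so Hana's payoff is 18 + 46.40 = 64.40.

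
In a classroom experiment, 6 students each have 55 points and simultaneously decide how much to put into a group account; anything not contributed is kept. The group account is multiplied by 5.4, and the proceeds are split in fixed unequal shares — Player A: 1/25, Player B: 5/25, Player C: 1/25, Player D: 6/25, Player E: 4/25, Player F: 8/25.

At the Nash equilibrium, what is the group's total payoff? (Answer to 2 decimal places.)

1056.00 points

Player j's private return per contributed unit is 5.4 × (j's share). Contributing is weakly dominant for j when that share is at least 1/5.4 = 0.1852, and contributing 0 is dominant otherwise.
Player B, Player D and Player F clear that bar, contributing 55 each; the remaining 3 contribute 0. Total contributed: 165.
The group account pays out 5.4 × 165 = 891.00 in total (split across the unequal shares, but the aggregate is all that matters for the group sum).
The 3 free-riders keep 55 each, adding 165. Group total = 165 + 891.00 = 1056.00.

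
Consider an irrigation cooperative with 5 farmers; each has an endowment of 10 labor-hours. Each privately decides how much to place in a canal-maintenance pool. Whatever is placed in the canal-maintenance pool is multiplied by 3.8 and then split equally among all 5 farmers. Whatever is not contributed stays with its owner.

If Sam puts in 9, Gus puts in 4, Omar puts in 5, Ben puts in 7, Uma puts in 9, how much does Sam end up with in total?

Total contributed: 9 + 4 + 5 + 7 + 9 = 34.
Each receives 3.8 × 34 / 5 = 25.84 from the canal-maintenance pool.
Sam keeps 10 − 9 = 1, so Sam's payoff is 1 + 25.84 = 26.84.

26.84 labor-hours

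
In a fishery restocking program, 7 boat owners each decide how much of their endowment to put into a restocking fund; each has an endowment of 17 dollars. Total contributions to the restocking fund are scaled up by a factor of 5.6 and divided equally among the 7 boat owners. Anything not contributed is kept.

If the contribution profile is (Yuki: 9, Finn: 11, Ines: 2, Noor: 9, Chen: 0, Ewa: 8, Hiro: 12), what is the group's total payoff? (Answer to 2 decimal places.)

353.60 dollars

Total contributed: 9 + 11 + 2 + 9 + 0 + 8 + 12 = 51; total kept: 7 × 17 − 51 = 68.
The restocking fund pays out 5.6 × 51 = 285.60 in aggregate.
Group total = 68 + 285.60 = 353.60.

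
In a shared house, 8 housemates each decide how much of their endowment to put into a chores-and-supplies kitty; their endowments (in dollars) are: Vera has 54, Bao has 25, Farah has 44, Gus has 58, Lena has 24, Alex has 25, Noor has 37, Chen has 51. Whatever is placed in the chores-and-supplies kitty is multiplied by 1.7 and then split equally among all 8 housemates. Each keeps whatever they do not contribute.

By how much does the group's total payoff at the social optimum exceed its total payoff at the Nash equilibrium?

222.60 dollars

The private return per contributed unit is 1.7/8 = 0.2125 < 1 for every player regardless of endowment, so the Nash equilibrium is zero contribution and the group total is Σ E_j = 54 + 25 + 44 + 58 + 24 + 25 + 37 + 51 = 318.
Each contributed unit returns 1.700 to the group, so the social optimum is full contribution by everyone: group total = 1.700 × 318 = 540.60.
Efficiency loss = (1.700 − 1) × 318 = 222.60.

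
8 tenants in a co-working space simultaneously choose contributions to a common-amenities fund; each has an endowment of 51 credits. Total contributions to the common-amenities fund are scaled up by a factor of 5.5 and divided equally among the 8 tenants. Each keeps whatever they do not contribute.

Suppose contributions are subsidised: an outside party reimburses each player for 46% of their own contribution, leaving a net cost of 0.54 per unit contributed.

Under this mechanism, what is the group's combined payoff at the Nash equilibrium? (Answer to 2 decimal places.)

The effective private return per unit is now (5.5/8) / 0.54 = 1.2731 > 1, so every player's dominant strategy flips to full contribution.
At the Nash equilibrium everyone contributes 51. Group total payoff = 8 × (51 × 0.46 + 5.5 × 51) = 2431.68.

2431.68 credits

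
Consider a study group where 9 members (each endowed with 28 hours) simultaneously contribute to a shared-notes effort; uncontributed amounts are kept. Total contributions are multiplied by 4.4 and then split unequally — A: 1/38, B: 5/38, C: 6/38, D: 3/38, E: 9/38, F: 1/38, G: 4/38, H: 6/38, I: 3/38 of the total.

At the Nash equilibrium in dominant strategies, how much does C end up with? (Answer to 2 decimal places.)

47.45 hours

Each unit j contributes comes back to j as 4.4 × (j's share), so j prefers to contribute only if that share exceeds 1/4.4 = 0.2273; otherwise keeping the unit dominates.
Only E (9/38) clears that bar, contributing 28; the remaining 8 contribute 0. Total contributed: 28.
C keeps 28 and receives 4.4 × 28 × 6/38 = 19.45 from the shared-notes effort, for a payoff of 47.45.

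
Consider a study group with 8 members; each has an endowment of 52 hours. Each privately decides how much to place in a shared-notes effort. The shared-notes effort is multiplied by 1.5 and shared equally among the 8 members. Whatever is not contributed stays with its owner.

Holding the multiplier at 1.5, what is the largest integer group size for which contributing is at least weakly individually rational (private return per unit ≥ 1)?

1

Private return per unit is 1.5/(group size), which is ≥ 1 whenever the group size is ≤ 1.5.
The largest such integer is 1.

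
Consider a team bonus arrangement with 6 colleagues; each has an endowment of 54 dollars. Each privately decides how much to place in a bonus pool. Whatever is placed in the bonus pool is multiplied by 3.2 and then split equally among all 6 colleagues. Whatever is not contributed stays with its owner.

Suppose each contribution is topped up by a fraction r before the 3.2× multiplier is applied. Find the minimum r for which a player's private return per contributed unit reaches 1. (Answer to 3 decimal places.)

0.875

With matching at rate r, one contributed unit becomes (1 + r) in the bonus pool and returns 3.2 × (1 + r) / 6 to the contributor.
Setting this equal to 1: 1 + r = 6/3.2 = 1.8750.
So the minimum matching rate is r = 1.8750 − 1 = 0.875.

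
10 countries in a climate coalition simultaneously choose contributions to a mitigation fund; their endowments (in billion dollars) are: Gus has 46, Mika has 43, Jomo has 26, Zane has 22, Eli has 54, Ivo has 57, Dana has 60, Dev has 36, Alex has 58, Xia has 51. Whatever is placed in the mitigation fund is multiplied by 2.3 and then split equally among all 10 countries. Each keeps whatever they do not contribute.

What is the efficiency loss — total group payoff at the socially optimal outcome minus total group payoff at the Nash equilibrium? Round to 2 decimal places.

588.90 billion dollars

The private return per contributed unit is 2.3/10 = 0.2300 < 1 for every player regardless of endowment, so the Nash equilibrium is zero contribution and the group total is Σ E_j = 46 + 43 + 26 + 22 + 54 + 57 + 60 + 36 + 58 + 51 = 453.
Each contributed unit returns 2.300 to the group, so the social optimum is full contribution by everyone: group total = 2.300 × 453 = 1041.90.
Efficiency loss = (2.300 − 1) × 453 = 588.90.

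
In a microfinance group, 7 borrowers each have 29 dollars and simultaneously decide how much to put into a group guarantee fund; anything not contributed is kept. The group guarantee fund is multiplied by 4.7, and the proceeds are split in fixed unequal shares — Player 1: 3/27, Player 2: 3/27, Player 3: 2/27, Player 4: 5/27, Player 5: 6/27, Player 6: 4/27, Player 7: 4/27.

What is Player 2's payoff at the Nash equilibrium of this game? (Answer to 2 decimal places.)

44.14 dollars

A player with share s gets back 4.7·s per unit contributed, so full contribution is dominant for anyone with s > 1/4.7 = 0.2128 and zero contribution is dominant for anyone below.
Only Player 5 (6/27) clears that bar, contributing 29; the remaining 6 contribute 0. Total contributed: 29.
Player 2 keeps 29 and receives 4.7 × 29 × 3/27 = 15.14 from the group guarantee fund, for a payoff of 44.14.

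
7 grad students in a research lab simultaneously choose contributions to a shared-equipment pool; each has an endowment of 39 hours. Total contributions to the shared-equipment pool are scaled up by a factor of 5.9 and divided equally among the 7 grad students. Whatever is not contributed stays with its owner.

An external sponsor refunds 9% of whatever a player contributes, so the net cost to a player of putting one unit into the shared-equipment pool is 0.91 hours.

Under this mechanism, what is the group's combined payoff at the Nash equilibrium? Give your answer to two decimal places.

The effective private return is (5.9/7) / 0.91 = 0.9262, which is still under 1, so the mechanism doesn't change anyone's dominant strategy: zero contribution.
At the Nash equilibrium no one contributes; group total payoff = 7 × 39 = 273.

273.00 hours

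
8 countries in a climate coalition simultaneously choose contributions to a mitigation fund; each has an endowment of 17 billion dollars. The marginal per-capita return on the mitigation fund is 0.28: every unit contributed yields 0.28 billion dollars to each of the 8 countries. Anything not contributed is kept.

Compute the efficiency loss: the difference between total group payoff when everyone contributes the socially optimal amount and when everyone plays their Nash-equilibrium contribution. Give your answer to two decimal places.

The private return per contributed unit is 0.28 < 1, so contributing 0 is dominant for every player. At the Nash equilibrium everyone keeps their 17, and the group total is 8 × 17 = 136.
Each contributed unit returns 2.240 to the group as a whole (0.28 to each of 8 players), which exceeds 1, so the social optimum is full contribution: group total = 2.240 × 136 = 304.64.
Efficiency loss = 304.64 − 136 = 168.64.

168.64 billion dollars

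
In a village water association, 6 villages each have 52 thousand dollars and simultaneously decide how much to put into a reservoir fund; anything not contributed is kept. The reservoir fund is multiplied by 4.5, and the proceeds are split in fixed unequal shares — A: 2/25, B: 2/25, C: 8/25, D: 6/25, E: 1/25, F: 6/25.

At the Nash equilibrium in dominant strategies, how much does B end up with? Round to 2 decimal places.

A player with share s gets back 4.5·s per unit contributed, so full contribution is dominant for anyone with s > 1/4.5 = 0.2222 and zero contribution is dominant for anyone below.
The shares above 0.2222 belong to C, D and F, contributing 52 each; the remaining 3 contribute 0. Total contributed: 156.
B keeps 52 and receives 4.5 × 156 × 2/25 = 56.16 from the reservoir fund, for a payoff of 108.16.

108.16 thousand dollars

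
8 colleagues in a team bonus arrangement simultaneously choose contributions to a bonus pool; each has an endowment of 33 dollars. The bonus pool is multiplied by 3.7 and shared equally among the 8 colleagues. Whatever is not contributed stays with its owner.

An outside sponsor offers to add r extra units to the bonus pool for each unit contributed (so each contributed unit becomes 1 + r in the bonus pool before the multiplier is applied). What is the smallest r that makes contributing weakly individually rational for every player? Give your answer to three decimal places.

With matching at rate r, one contributed unit becomes (1 + r) in the bonus pool and returns 3.7 × (1 + r) / 8 to the contributor.
Setting this equal to 1: 1 + r = 8/3.7 = 2.1622.
So the minimum matching rate is r = 2.1622 − 1 = 1.162.

1.162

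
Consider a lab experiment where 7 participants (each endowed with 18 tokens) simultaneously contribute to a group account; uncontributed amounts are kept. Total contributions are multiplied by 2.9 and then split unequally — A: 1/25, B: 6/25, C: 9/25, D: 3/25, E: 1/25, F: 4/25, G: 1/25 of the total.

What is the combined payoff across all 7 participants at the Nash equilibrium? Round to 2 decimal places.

160.20 tokens

A player with share s gets back 2.9·s per unit contributed, so full contribution is dominant for anyone with s > 1/2.9 = 0.3448 and zero contribution is dominant for anyone below.
The only share above 0.3448 is C's 9/25, contributing 18; the remaining 6 contribute 0. Total contributed: 18.
The group account pays out 2.9 × 18 = 52.20 in total (split across the unequal shares, but the aggregate is all that matters for the group sum).
The 6 free-riders keep 18 each, adding 108. Group total = 108 + 52.20 = 160.20.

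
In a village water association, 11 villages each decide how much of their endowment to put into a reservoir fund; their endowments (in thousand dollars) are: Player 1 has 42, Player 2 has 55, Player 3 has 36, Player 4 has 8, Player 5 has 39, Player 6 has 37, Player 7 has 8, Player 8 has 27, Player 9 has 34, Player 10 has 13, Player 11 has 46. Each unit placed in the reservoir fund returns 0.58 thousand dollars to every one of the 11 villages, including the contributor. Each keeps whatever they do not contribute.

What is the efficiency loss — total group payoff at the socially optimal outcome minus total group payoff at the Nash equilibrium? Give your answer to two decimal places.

The private return per contributed unit is 0.58 < 1 for everyone, so the Nash equilibrium is zero contribution and the group total is Σ E_j = 42 + 55 + 36 + 8 + 39 + 37 + 8 + 27 + 34 + 13 + 46 = 345.
Each contributed unit returns 6.380 to the group, so the social optimum is full contribution by everyone: group total = 6.380 × 345 = 2201.10.
Efficiency loss = (6.380 − 1) × 345 = 1856.10.

1856.10 thousand dollars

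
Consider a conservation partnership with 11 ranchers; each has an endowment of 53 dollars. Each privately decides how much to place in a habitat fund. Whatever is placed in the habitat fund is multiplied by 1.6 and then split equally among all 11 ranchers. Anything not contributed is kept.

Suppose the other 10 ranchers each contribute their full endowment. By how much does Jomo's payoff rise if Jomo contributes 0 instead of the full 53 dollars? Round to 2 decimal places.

45.29 dollars

Switching from a contribution of 53 to 0 lets Jomo keep an extra 53 dollars, but lowers the habitat fund by 53, which costs Jomo their own share of that drop: 1.6/11 × 53 = 7.71.
Net gain = 53 − 7.71 = 45.29. The private return per contributed unit (0.1455) is below 1, so free-riding is indeed the best response regardless of what the others do.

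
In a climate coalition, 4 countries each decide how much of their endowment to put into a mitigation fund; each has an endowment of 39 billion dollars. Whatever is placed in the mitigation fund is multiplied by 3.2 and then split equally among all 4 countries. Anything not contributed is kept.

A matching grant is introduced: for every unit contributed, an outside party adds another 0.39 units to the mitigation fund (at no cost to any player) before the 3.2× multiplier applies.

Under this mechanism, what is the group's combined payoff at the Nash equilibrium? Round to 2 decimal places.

693.89 billion dollars

The effective private return per unit is now 3.2 × 1.39 / 4 = 1.1120 > 1, so every player's dominant strategy flips to full contribution.
At the Nash equilibrium everyone contributes 39. Group total payoff = 3.2 × 1.39 × 156 = 693.89.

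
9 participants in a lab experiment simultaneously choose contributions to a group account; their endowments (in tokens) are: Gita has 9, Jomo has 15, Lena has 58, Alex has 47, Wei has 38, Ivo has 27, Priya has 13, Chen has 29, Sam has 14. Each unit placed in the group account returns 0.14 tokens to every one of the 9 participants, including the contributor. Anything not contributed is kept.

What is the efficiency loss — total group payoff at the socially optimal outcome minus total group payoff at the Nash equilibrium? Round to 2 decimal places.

65.00 tokens

The private return per contributed unit is 0.14 < 1 for everyone, so the Nash equilibrium is zero contribution and the group total is Σ E_j = 9 + 15 + 58 + 47 + 38 + 27 + 13 + 29 + 14 = 250.
Each contributed unit returns 1.260 to the group, so the social optimum is full contribution by everyone: group total = 1.260 × 250 = 315.00.
Efficiency loss = (1.260 − 1) × 250 = 65.00.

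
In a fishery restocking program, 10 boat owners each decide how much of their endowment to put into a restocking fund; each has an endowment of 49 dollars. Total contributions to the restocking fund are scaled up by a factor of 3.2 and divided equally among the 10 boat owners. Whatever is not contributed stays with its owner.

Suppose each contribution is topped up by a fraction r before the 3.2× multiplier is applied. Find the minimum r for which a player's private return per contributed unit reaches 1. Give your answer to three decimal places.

With matching at rate r, one contributed unit becomes (1 + r) in the restocking fund and returns 3.2 × (1 + r) / 10 to the contributor.
Setting this equal to 1: 1 + r = 10/3.2 = 3.1250.
So the minimum matching rate is r = 3.1250 − 1 = 2.125.

2.125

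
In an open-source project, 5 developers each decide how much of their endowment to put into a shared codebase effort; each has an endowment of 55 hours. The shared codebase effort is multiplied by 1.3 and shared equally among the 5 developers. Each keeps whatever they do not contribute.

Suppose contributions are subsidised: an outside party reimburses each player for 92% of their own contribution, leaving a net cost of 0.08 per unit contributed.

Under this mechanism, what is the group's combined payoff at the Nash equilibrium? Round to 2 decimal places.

The effective private return per unit is now (1.3/5) / 0.08 = 3.2500 > 1, so every player's dominant strategy flips to full contribution.
At the Nash equilibrium everyone contributes 55. Group total payoff = 5 × (55 × 0.92 + 1.3 × 55) = 610.50.

610.50 hours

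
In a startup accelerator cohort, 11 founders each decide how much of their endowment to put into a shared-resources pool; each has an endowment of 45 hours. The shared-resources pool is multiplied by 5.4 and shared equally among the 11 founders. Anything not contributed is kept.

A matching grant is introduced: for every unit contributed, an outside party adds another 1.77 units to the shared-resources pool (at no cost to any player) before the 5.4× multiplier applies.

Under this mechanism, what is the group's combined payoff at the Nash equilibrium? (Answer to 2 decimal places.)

7404.21 hours

The effective private return per unit is now 5.4 × 2.77 / 11 = 1.3598 > 1, so every player's dominant strategy flips to full contribution.
So the Nash equilibrium is full contribution by all 11; the group earns 5.4 × 2.77 × 495 = 7404.21.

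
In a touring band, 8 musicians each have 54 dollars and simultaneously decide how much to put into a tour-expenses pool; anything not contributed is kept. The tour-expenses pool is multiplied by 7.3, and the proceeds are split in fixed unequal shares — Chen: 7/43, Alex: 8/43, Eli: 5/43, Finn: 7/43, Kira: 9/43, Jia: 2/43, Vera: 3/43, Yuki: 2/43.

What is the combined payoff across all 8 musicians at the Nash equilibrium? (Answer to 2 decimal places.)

Player j's private return per contributed unit is 7.3 × (j's share). Contributing is weakly dominant for j when that share is at least 1/7.3 = 0.1370, and contributing 0 is dominant otherwise.
Chen, Alex, Finn and Kira are above the threshold, contributing 54 each; the remaining 4 contribute 0. Total contributed: 216.
The tour-expenses pool pays out 7.3 × 216 = 1576.80 in total (split across the unequal shares, but the aggregate is all that matters for the group sum).
The 4 free-riders keep 54 each, adding 216. Group total = 216 + 1576.80 = 1792.80.

1792.80 dollars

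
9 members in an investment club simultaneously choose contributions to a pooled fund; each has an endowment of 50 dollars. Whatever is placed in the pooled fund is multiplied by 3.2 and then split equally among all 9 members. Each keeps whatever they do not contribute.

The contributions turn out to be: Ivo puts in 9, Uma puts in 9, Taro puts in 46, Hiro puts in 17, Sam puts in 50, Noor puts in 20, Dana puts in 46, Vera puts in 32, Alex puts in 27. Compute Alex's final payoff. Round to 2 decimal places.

114.02 dollars

Total contributed: 9 + 9 + 46 + 17 + 50 + 20 + 46 + 32 + 27 = 256.
Each receives 3.2 × 256 / 9 = 91.02 from the pooled fund.
Alex keeps 50 − 27 = 23, so Alex's payoff is 23 + 91.02 = 114.02.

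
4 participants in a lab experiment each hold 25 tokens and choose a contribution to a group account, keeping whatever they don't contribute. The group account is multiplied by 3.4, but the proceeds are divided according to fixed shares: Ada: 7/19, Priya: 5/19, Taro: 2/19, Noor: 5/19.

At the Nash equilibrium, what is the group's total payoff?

For player j, contributing a unit is worthwhile iff 3.4 × (j's share) ≥ 1, i.e. iff j's share is at least 0.2941.
Only Ada (7/19) clears that bar, contributing 25; the remaining 3 contribute 0. Total contributed: 25.
The group account pays out 3.4 × 25 = 85.00 in total (split across the unequal shares, but the aggregate is all that matters for the group sum).
The 3 free-riders keep 25 each, adding 75. Group total = 75 + 85.00 = 160.00.

160.00 tokens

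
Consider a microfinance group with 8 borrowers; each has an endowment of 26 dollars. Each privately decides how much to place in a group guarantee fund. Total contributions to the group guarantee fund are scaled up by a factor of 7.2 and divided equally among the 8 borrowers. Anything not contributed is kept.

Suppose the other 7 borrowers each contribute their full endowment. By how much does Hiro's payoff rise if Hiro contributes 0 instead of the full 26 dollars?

2.60 dollars

Switching from a contribution of 26 to 0 lets Hiro keep an extra 26 dollars, but lowers the group guarantee fund by 26, which costs Hiro their own share of that drop: 7.2/8 × 26 = 23.40.
Net gain = 26 − 23.40 = 2.60. The private return per contributed unit (0.9000) is below 1, so free-riding is indeed the best response regardless of what the others do.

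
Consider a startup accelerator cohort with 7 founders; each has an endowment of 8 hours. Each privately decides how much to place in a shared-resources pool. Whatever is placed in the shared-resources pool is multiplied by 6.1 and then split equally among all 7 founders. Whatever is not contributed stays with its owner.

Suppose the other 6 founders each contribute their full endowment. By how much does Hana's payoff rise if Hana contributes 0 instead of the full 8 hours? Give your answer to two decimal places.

1.03 hours

Switching from a contribution of 8 to 0 lets Hana keep an extra 8 hours, but lowers the shared-resources pool by 8, which costs Hana their own share of that drop: 6.1/7 × 8 = 6.97.
Net gain = 8 − 6.97 = 1.03. The private return per contributed unit (0.8714) is below 1, so free-riding is indeed the best response regardless of what the others do.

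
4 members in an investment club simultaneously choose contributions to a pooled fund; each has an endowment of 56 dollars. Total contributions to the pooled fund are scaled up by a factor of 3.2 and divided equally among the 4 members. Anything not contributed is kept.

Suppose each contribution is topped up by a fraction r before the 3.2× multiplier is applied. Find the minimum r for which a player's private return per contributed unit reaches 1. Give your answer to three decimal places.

With matching at rate r, one contributed unit becomes (1 + r) in the pooled fund and returns 3.2 × (1 + r) / 4 to the contributor.
Setting this equal to 1: 1 + r = 4/3.2 = 1.2500.
So the minimum matching rate is r = 1.2500 − 1 = 0.250.

0.250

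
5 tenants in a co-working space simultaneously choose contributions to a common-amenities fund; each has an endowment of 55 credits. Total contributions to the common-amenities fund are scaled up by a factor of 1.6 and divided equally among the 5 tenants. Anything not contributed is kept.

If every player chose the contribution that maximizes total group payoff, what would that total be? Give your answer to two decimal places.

440.00 credits

Each contributed unit returns 1.600 to the group as a whole (0.3200 to each of 5 players), which exceeds 1, so the social optimum is full contribution: group total = 1.600 × 275 = 440.00.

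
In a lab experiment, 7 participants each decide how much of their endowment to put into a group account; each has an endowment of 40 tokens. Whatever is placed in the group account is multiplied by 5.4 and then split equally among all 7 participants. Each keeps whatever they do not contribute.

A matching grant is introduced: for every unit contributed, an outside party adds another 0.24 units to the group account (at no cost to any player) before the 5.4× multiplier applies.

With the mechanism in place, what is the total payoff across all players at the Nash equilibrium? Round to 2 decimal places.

The effective private return is 5.4 × 1.24 / 7 = 0.9566, which is still under 1, so the mechanism doesn't change anyone's dominant strategy: zero contribution.
Everyone keeps their endowment and the group total is 7 × 40 = 280.

280.00 tokens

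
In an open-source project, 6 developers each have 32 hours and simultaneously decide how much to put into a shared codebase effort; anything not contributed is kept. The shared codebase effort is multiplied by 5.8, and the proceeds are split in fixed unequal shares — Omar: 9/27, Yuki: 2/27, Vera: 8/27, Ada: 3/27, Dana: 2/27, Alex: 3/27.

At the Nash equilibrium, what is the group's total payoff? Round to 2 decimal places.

Each unit j contributes comes back to j as 5.8 × (j's share), so j prefers to contribute only if that share exceeds 1/5.8 = 0.1724; otherwise keeping the unit dominates.
Omar and Vera are above the threshold, contributing 32 each; the remaining 4 contribute 0. Total contributed: 64.
The shared codebase effort pays out 5.8 × 64 = 371.20 in total (split across the unequal shares, but the aggregate is all that matters for the group sum).
The 4 free-riders keep 32 each, adding 128. Group total = 128 + 371.20 = 499.20.

499.20 hours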